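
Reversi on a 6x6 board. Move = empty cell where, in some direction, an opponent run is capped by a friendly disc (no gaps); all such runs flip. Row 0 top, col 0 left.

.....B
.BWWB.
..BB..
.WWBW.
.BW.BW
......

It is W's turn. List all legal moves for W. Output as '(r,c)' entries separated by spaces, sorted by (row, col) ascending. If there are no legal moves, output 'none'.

(0,0): no bracket -> illegal
(0,1): no bracket -> illegal
(0,2): no bracket -> illegal
(0,3): no bracket -> illegal
(0,4): no bracket -> illegal
(1,0): flips 1 -> legal
(1,5): flips 1 -> legal
(2,0): no bracket -> illegal
(2,1): no bracket -> illegal
(2,4): flips 1 -> legal
(2,5): no bracket -> illegal
(3,0): no bracket -> illegal
(3,5): no bracket -> illegal
(4,0): flips 1 -> legal
(4,3): flips 3 -> legal
(5,0): flips 1 -> legal
(5,1): flips 1 -> legal
(5,2): no bracket -> illegal
(5,3): no bracket -> illegal
(5,4): flips 1 -> legal
(5,5): no bracket -> illegal

Answer: (1,0) (1,5) (2,4) (4,0) (4,3) (5,0) (5,1) (5,4)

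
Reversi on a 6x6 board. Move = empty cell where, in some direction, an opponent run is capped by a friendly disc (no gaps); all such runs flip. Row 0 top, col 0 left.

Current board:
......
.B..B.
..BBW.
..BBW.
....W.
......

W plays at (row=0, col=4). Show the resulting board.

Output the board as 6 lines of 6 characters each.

Answer: ....W.
.B..W.
..BBW.
..BBW.
....W.
......

Derivation:
Place W at (0,4); scan 8 dirs for brackets.
Dir NW: edge -> no flip
Dir N: edge -> no flip
Dir NE: edge -> no flip
Dir W: first cell '.' (not opp) -> no flip
Dir E: first cell '.' (not opp) -> no flip
Dir SW: first cell '.' (not opp) -> no flip
Dir S: opp run (1,4) capped by W -> flip
Dir SE: first cell '.' (not opp) -> no flip
All flips: (1,4)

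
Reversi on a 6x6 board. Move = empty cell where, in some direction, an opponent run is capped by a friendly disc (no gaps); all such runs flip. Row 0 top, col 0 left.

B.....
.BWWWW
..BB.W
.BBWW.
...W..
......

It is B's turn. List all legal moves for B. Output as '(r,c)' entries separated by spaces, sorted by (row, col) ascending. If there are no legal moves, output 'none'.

Answer: (0,1) (0,2) (0,3) (0,4) (0,5) (3,5) (4,4) (4,5) (5,3) (5,4)

Derivation:
(0,1): flips 1 -> legal
(0,2): flips 1 -> legal
(0,3): flips 1 -> legal
(0,4): flips 1 -> legal
(0,5): flips 1 -> legal
(2,1): no bracket -> illegal
(2,4): no bracket -> illegal
(3,5): flips 2 -> legal
(4,2): no bracket -> illegal
(4,4): flips 1 -> legal
(4,5): flips 1 -> legal
(5,2): no bracket -> illegal
(5,3): flips 2 -> legal
(5,4): flips 1 -> legal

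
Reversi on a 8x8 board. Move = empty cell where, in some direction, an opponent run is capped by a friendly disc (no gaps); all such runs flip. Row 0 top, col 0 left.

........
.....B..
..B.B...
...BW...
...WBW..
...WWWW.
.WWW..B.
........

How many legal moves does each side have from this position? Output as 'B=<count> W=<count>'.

Answer: B=6 W=7

Derivation:
-- B to move --
(2,3): no bracket -> illegal
(2,5): no bracket -> illegal
(3,2): no bracket -> illegal
(3,5): flips 1 -> legal
(3,6): no bracket -> illegal
(4,2): flips 1 -> legal
(4,6): flips 2 -> legal
(4,7): no bracket -> illegal
(5,0): no bracket -> illegal
(5,1): no bracket -> illegal
(5,2): no bracket -> illegal
(5,7): no bracket -> illegal
(6,0): no bracket -> illegal
(6,4): flips 1 -> legal
(6,5): no bracket -> illegal
(6,7): no bracket -> illegal
(7,0): no bracket -> illegal
(7,1): flips 2 -> legal
(7,2): no bracket -> illegal
(7,3): flips 3 -> legal
(7,4): no bracket -> illegal
B mobility = 6
-- W to move --
(0,4): no bracket -> illegal
(0,5): no bracket -> illegal
(0,6): no bracket -> illegal
(1,1): flips 3 -> legal
(1,2): no bracket -> illegal
(1,3): no bracket -> illegal
(1,4): flips 1 -> legal
(1,6): no bracket -> illegal
(2,1): no bracket -> illegal
(2,3): flips 1 -> legal
(2,5): no bracket -> illegal
(2,6): no bracket -> illegal
(3,1): no bracket -> illegal
(3,2): flips 1 -> legal
(3,5): flips 1 -> legal
(4,2): no bracket -> illegal
(5,7): no bracket -> illegal
(6,5): no bracket -> illegal
(6,7): no bracket -> illegal
(7,5): no bracket -> illegal
(7,6): flips 1 -> legal
(7,7): flips 1 -> legal
W mobility = 7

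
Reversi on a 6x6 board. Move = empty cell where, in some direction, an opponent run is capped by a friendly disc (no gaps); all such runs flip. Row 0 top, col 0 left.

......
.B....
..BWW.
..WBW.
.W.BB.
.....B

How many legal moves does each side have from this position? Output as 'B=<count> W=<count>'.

Answer: B=8 W=6

Derivation:
-- B to move --
(1,2): no bracket -> illegal
(1,3): flips 1 -> legal
(1,4): flips 2 -> legal
(1,5): flips 1 -> legal
(2,1): flips 1 -> legal
(2,5): flips 3 -> legal
(3,0): no bracket -> illegal
(3,1): flips 1 -> legal
(3,5): flips 1 -> legal
(4,0): no bracket -> illegal
(4,2): flips 1 -> legal
(4,5): no bracket -> illegal
(5,0): no bracket -> illegal
(5,1): no bracket -> illegal
(5,2): no bracket -> illegal
B mobility = 8
-- W to move --
(0,0): no bracket -> illegal
(0,1): no bracket -> illegal
(0,2): no bracket -> illegal
(1,0): no bracket -> illegal
(1,2): flips 1 -> legal
(1,3): no bracket -> illegal
(2,0): no bracket -> illegal
(2,1): flips 1 -> legal
(3,1): no bracket -> illegal
(3,5): no bracket -> illegal
(4,2): flips 1 -> legal
(4,5): no bracket -> illegal
(5,2): flips 1 -> legal
(5,3): flips 2 -> legal
(5,4): flips 2 -> legal
W mobility = 6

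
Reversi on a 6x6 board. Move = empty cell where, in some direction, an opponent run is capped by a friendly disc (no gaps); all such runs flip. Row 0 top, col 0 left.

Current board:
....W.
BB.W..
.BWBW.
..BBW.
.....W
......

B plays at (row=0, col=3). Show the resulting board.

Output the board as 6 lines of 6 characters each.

Answer: ...BW.
BB.B..
.BWBW.
..BBW.
.....W
......

Derivation:
Place B at (0,3); scan 8 dirs for brackets.
Dir NW: edge -> no flip
Dir N: edge -> no flip
Dir NE: edge -> no flip
Dir W: first cell '.' (not opp) -> no flip
Dir E: opp run (0,4), next='.' -> no flip
Dir SW: first cell '.' (not opp) -> no flip
Dir S: opp run (1,3) capped by B -> flip
Dir SE: first cell '.' (not opp) -> no flip
All flips: (1,3)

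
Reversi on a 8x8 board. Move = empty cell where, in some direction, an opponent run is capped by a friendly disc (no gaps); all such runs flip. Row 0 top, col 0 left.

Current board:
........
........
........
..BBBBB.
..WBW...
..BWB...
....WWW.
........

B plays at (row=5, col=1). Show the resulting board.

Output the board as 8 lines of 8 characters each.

Place B at (5,1); scan 8 dirs for brackets.
Dir NW: first cell '.' (not opp) -> no flip
Dir N: first cell '.' (not opp) -> no flip
Dir NE: opp run (4,2) capped by B -> flip
Dir W: first cell '.' (not opp) -> no flip
Dir E: first cell 'B' (not opp) -> no flip
Dir SW: first cell '.' (not opp) -> no flip
Dir S: first cell '.' (not opp) -> no flip
Dir SE: first cell '.' (not opp) -> no flip
All flips: (4,2)

Answer: ........
........
........
..BBBBB.
..BBW...
.BBWB...
....WWW.
........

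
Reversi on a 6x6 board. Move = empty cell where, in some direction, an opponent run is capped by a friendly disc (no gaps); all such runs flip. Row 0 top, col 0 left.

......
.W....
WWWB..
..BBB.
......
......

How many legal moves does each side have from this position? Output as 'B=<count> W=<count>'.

Answer: B=3 W=4

Derivation:
-- B to move --
(0,0): flips 2 -> legal
(0,1): no bracket -> illegal
(0,2): no bracket -> illegal
(1,0): flips 1 -> legal
(1,2): flips 1 -> legal
(1,3): no bracket -> illegal
(3,0): no bracket -> illegal
(3,1): no bracket -> illegal
B mobility = 3
-- W to move --
(1,2): no bracket -> illegal
(1,3): no bracket -> illegal
(1,4): no bracket -> illegal
(2,4): flips 1 -> legal
(2,5): no bracket -> illegal
(3,1): no bracket -> illegal
(3,5): no bracket -> illegal
(4,1): no bracket -> illegal
(4,2): flips 1 -> legal
(4,3): flips 1 -> legal
(4,4): flips 1 -> legal
(4,5): no bracket -> illegal
W mobility = 4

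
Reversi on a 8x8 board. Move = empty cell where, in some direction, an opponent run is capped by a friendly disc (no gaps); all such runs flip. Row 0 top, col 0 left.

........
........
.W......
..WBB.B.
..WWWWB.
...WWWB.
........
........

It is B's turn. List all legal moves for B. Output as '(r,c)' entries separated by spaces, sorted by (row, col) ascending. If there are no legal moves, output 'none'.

Answer: (3,1) (4,1) (5,1) (5,2) (6,3) (6,4) (6,6)

Derivation:
(1,0): no bracket -> illegal
(1,1): no bracket -> illegal
(1,2): no bracket -> illegal
(2,0): no bracket -> illegal
(2,2): no bracket -> illegal
(2,3): no bracket -> illegal
(3,0): no bracket -> illegal
(3,1): flips 1 -> legal
(3,5): no bracket -> illegal
(4,1): flips 4 -> legal
(5,1): flips 1 -> legal
(5,2): flips 4 -> legal
(6,2): no bracket -> illegal
(6,3): flips 4 -> legal
(6,4): flips 3 -> legal
(6,5): no bracket -> illegal
(6,6): flips 2 -> legal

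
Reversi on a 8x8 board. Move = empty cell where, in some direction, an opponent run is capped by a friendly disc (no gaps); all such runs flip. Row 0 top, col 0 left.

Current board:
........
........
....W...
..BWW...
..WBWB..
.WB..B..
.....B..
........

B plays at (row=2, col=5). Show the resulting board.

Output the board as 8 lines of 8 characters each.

Answer: ........
........
....WB..
..BWB...
..WBWB..
.WB..B..
.....B..
........

Derivation:
Place B at (2,5); scan 8 dirs for brackets.
Dir NW: first cell '.' (not opp) -> no flip
Dir N: first cell '.' (not opp) -> no flip
Dir NE: first cell '.' (not opp) -> no flip
Dir W: opp run (2,4), next='.' -> no flip
Dir E: first cell '.' (not opp) -> no flip
Dir SW: opp run (3,4) capped by B -> flip
Dir S: first cell '.' (not opp) -> no flip
Dir SE: first cell '.' (not opp) -> no flip
All flips: (3,4)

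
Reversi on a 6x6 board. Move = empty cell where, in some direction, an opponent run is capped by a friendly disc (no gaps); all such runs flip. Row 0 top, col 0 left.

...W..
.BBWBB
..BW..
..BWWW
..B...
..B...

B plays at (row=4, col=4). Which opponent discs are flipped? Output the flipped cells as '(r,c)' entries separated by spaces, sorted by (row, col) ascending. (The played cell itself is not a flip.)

Answer: (3,3)

Derivation:
Dir NW: opp run (3,3) capped by B -> flip
Dir N: opp run (3,4), next='.' -> no flip
Dir NE: opp run (3,5), next=edge -> no flip
Dir W: first cell '.' (not opp) -> no flip
Dir E: first cell '.' (not opp) -> no flip
Dir SW: first cell '.' (not opp) -> no flip
Dir S: first cell '.' (not opp) -> no flip
Dir SE: first cell '.' (not opp) -> no flip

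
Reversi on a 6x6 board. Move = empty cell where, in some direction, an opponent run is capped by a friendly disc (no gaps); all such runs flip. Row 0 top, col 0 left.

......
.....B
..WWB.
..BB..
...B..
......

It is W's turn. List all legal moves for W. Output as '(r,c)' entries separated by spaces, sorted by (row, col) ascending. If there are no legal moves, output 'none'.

(0,4): no bracket -> illegal
(0,5): no bracket -> illegal
(1,3): no bracket -> illegal
(1,4): no bracket -> illegal
(2,1): no bracket -> illegal
(2,5): flips 1 -> legal
(3,1): no bracket -> illegal
(3,4): no bracket -> illegal
(3,5): no bracket -> illegal
(4,1): flips 1 -> legal
(4,2): flips 1 -> legal
(4,4): flips 1 -> legal
(5,2): no bracket -> illegal
(5,3): flips 2 -> legal
(5,4): no bracket -> illegal

Answer: (2,5) (4,1) (4,2) (4,4) (5,3)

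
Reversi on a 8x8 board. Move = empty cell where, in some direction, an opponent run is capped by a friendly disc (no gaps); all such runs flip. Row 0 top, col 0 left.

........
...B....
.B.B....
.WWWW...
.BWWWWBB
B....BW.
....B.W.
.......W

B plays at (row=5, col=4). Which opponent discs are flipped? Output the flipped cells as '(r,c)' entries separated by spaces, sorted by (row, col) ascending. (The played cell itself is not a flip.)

Dir NW: opp run (4,3) (3,2) capped by B -> flip
Dir N: opp run (4,4) (3,4), next='.' -> no flip
Dir NE: opp run (4,5), next='.' -> no flip
Dir W: first cell '.' (not opp) -> no flip
Dir E: first cell 'B' (not opp) -> no flip
Dir SW: first cell '.' (not opp) -> no flip
Dir S: first cell 'B' (not opp) -> no flip
Dir SE: first cell '.' (not opp) -> no flip

Answer: (3,2) (4,3)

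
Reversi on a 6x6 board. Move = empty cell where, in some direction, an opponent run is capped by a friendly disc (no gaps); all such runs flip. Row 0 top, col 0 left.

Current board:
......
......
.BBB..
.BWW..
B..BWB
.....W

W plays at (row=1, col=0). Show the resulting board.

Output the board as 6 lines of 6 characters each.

Answer: ......
W.....
.WBB..
.BWW..
B..BWB
.....W

Derivation:
Place W at (1,0); scan 8 dirs for brackets.
Dir NW: edge -> no flip
Dir N: first cell '.' (not opp) -> no flip
Dir NE: first cell '.' (not opp) -> no flip
Dir W: edge -> no flip
Dir E: first cell '.' (not opp) -> no flip
Dir SW: edge -> no flip
Dir S: first cell '.' (not opp) -> no flip
Dir SE: opp run (2,1) capped by W -> flip
All flips: (2,1)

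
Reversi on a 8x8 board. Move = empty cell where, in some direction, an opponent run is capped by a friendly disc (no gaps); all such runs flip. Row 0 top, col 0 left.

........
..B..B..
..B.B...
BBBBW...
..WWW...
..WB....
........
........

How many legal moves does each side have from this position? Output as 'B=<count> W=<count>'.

Answer: B=5 W=11

Derivation:
-- B to move --
(2,3): no bracket -> illegal
(2,5): no bracket -> illegal
(3,5): flips 2 -> legal
(4,1): no bracket -> illegal
(4,5): no bracket -> illegal
(5,1): flips 2 -> legal
(5,4): flips 3 -> legal
(5,5): flips 1 -> legal
(6,1): no bracket -> illegal
(6,2): flips 2 -> legal
(6,3): no bracket -> illegal
B mobility = 5
-- W to move --
(0,1): no bracket -> illegal
(0,2): flips 3 -> legal
(0,3): no bracket -> illegal
(0,4): no bracket -> illegal
(0,5): no bracket -> illegal
(0,6): flips 3 -> legal
(1,1): flips 2 -> legal
(1,3): no bracket -> illegal
(1,4): flips 1 -> legal
(1,6): no bracket -> illegal
(2,0): flips 1 -> legal
(2,1): flips 1 -> legal
(2,3): flips 1 -> legal
(2,5): no bracket -> illegal
(2,6): no bracket -> illegal
(3,5): no bracket -> illegal
(4,0): no bracket -> illegal
(4,1): no bracket -> illegal
(5,4): flips 1 -> legal
(6,2): flips 1 -> legal
(6,3): flips 1 -> legal
(6,4): flips 1 -> legal
W mobility = 11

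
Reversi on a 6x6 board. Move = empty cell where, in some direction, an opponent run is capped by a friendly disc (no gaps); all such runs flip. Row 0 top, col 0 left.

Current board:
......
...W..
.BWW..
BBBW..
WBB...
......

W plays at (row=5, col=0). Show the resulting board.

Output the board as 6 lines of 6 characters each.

Place W at (5,0); scan 8 dirs for brackets.
Dir NW: edge -> no flip
Dir N: first cell 'W' (not opp) -> no flip
Dir NE: opp run (4,1) (3,2) capped by W -> flip
Dir W: edge -> no flip
Dir E: first cell '.' (not opp) -> no flip
Dir SW: edge -> no flip
Dir S: edge -> no flip
Dir SE: edge -> no flip
All flips: (3,2) (4,1)

Answer: ......
...W..
.BWW..
BBWW..
WWB...
W.....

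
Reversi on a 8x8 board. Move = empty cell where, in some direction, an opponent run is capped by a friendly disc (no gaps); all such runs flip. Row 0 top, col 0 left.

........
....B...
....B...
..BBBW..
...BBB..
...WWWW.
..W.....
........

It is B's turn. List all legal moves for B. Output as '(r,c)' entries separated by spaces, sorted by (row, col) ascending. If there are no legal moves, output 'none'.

Answer: (2,5) (2,6) (3,6) (4,6) (6,3) (6,4) (6,5) (6,6) (6,7) (7,1)

Derivation:
(2,5): flips 1 -> legal
(2,6): flips 1 -> legal
(3,6): flips 1 -> legal
(4,2): no bracket -> illegal
(4,6): flips 1 -> legal
(4,7): no bracket -> illegal
(5,1): no bracket -> illegal
(5,2): no bracket -> illegal
(5,7): no bracket -> illegal
(6,1): no bracket -> illegal
(6,3): flips 2 -> legal
(6,4): flips 1 -> legal
(6,5): flips 2 -> legal
(6,6): flips 1 -> legal
(6,7): flips 1 -> legal
(7,1): flips 2 -> legal
(7,2): no bracket -> illegal
(7,3): no bracket -> illegal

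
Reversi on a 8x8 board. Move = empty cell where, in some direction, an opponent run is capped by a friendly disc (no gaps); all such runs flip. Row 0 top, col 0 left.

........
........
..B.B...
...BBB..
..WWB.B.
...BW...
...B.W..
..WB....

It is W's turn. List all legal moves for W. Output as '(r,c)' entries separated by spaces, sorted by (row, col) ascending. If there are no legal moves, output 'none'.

(1,1): no bracket -> illegal
(1,2): no bracket -> illegal
(1,3): no bracket -> illegal
(1,4): flips 3 -> legal
(1,5): flips 2 -> legal
(2,1): no bracket -> illegal
(2,3): flips 1 -> legal
(2,5): flips 1 -> legal
(2,6): no bracket -> illegal
(3,1): no bracket -> illegal
(3,2): no bracket -> illegal
(3,6): no bracket -> illegal
(3,7): no bracket -> illegal
(4,5): flips 1 -> legal
(4,7): no bracket -> illegal
(5,2): flips 1 -> legal
(5,5): no bracket -> illegal
(5,6): no bracket -> illegal
(5,7): no bracket -> illegal
(6,2): no bracket -> illegal
(6,4): flips 1 -> legal
(7,4): flips 1 -> legal

Answer: (1,4) (1,5) (2,3) (2,5) (4,5) (5,2) (6,4) (7,4)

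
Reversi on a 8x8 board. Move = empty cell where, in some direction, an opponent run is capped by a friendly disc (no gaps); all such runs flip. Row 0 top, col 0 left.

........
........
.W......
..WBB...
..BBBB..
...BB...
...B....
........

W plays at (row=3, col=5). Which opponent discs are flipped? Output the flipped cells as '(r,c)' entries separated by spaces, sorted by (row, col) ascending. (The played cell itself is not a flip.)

Answer: (3,3) (3,4)

Derivation:
Dir NW: first cell '.' (not opp) -> no flip
Dir N: first cell '.' (not opp) -> no flip
Dir NE: first cell '.' (not opp) -> no flip
Dir W: opp run (3,4) (3,3) capped by W -> flip
Dir E: first cell '.' (not opp) -> no flip
Dir SW: opp run (4,4) (5,3), next='.' -> no flip
Dir S: opp run (4,5), next='.' -> no flip
Dir SE: first cell '.' (not opp) -> no flip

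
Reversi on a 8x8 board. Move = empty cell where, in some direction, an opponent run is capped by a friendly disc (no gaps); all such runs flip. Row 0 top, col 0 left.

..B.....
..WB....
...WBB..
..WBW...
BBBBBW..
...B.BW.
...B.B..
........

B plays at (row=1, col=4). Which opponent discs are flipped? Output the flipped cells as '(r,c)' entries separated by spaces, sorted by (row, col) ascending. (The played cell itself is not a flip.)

Dir NW: first cell '.' (not opp) -> no flip
Dir N: first cell '.' (not opp) -> no flip
Dir NE: first cell '.' (not opp) -> no flip
Dir W: first cell 'B' (not opp) -> no flip
Dir E: first cell '.' (not opp) -> no flip
Dir SW: opp run (2,3) (3,2) capped by B -> flip
Dir S: first cell 'B' (not opp) -> no flip
Dir SE: first cell 'B' (not opp) -> no flip

Answer: (2,3) (3,2)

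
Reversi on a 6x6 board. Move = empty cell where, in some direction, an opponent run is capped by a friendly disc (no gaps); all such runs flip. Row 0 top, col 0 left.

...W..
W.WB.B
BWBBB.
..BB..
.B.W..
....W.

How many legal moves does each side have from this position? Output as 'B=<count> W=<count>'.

Answer: B=5 W=5

Derivation:
-- B to move --
(0,0): flips 1 -> legal
(0,1): flips 1 -> legal
(0,2): flips 1 -> legal
(0,4): no bracket -> illegal
(1,1): flips 1 -> legal
(1,4): no bracket -> illegal
(3,0): no bracket -> illegal
(3,1): no bracket -> illegal
(3,4): no bracket -> illegal
(4,2): no bracket -> illegal
(4,4): no bracket -> illegal
(4,5): no bracket -> illegal
(5,2): no bracket -> illegal
(5,3): flips 1 -> legal
(5,5): no bracket -> illegal
B mobility = 5
-- W to move --
(0,2): no bracket -> illegal
(0,4): no bracket -> illegal
(0,5): no bracket -> illegal
(1,1): no bracket -> illegal
(1,4): flips 1 -> legal
(2,5): flips 3 -> legal
(3,0): flips 1 -> legal
(3,1): no bracket -> illegal
(3,4): flips 1 -> legal
(3,5): no bracket -> illegal
(4,0): no bracket -> illegal
(4,2): flips 2 -> legal
(4,4): no bracket -> illegal
(5,0): no bracket -> illegal
(5,1): no bracket -> illegal
(5,2): no bracket -> illegal
W mobility = 5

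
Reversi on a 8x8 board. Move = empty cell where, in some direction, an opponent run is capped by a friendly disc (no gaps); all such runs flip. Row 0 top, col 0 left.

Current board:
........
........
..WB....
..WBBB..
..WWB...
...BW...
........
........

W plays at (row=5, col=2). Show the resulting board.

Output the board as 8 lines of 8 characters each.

Place W at (5,2); scan 8 dirs for brackets.
Dir NW: first cell '.' (not opp) -> no flip
Dir N: first cell 'W' (not opp) -> no flip
Dir NE: first cell 'W' (not opp) -> no flip
Dir W: first cell '.' (not opp) -> no flip
Dir E: opp run (5,3) capped by W -> flip
Dir SW: first cell '.' (not opp) -> no flip
Dir S: first cell '.' (not opp) -> no flip
Dir SE: first cell '.' (not opp) -> no flip
All flips: (5,3)

Answer: ........
........
..WB....
..WBBB..
..WWB...
..WWW...
........
........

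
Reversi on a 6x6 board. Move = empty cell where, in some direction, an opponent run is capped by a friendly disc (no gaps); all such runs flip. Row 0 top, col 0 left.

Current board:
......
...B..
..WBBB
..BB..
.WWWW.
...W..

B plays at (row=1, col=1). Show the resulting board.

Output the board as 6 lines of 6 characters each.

Place B at (1,1); scan 8 dirs for brackets.
Dir NW: first cell '.' (not opp) -> no flip
Dir N: first cell '.' (not opp) -> no flip
Dir NE: first cell '.' (not opp) -> no flip
Dir W: first cell '.' (not opp) -> no flip
Dir E: first cell '.' (not opp) -> no flip
Dir SW: first cell '.' (not opp) -> no flip
Dir S: first cell '.' (not opp) -> no flip
Dir SE: opp run (2,2) capped by B -> flip
All flips: (2,2)

Answer: ......
.B.B..
..BBBB
..BB..
.WWWW.
...W..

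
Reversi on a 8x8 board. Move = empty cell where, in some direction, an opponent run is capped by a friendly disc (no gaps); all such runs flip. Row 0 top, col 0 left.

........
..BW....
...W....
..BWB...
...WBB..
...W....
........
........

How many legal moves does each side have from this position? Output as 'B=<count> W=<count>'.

Answer: B=6 W=10

Derivation:
-- B to move --
(0,2): no bracket -> illegal
(0,3): no bracket -> illegal
(0,4): no bracket -> illegal
(1,4): flips 2 -> legal
(2,2): flips 1 -> legal
(2,4): no bracket -> illegal
(4,2): flips 1 -> legal
(5,2): flips 1 -> legal
(5,4): flips 1 -> legal
(6,2): flips 1 -> legal
(6,3): no bracket -> illegal
(6,4): no bracket -> illegal
B mobility = 6
-- W to move --
(0,1): flips 1 -> legal
(0,2): no bracket -> illegal
(0,3): no bracket -> illegal
(1,1): flips 1 -> legal
(2,1): flips 1 -> legal
(2,2): no bracket -> illegal
(2,4): no bracket -> illegal
(2,5): flips 1 -> legal
(3,1): flips 1 -> legal
(3,5): flips 2 -> legal
(3,6): no bracket -> illegal
(4,1): flips 1 -> legal
(4,2): no bracket -> illegal
(4,6): flips 2 -> legal
(5,4): no bracket -> illegal
(5,5): flips 1 -> legal
(5,6): flips 2 -> legal
W mobility = 10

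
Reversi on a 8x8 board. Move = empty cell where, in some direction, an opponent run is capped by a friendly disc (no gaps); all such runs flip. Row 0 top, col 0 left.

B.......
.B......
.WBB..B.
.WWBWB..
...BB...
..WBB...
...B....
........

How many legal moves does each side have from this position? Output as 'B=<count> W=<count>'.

-- B to move --
(1,0): flips 2 -> legal
(1,2): no bracket -> illegal
(2,0): flips 1 -> legal
(2,4): flips 1 -> legal
(2,5): flips 1 -> legal
(3,0): flips 2 -> legal
(4,0): flips 1 -> legal
(4,1): flips 4 -> legal
(4,2): flips 1 -> legal
(4,5): flips 1 -> legal
(5,1): flips 1 -> legal
(6,1): flips 1 -> legal
(6,2): no bracket -> illegal
B mobility = 11
-- W to move --
(0,1): flips 1 -> legal
(0,2): no bracket -> illegal
(1,0): no bracket -> illegal
(1,2): flips 2 -> legal
(1,3): flips 1 -> legal
(1,4): flips 1 -> legal
(1,5): no bracket -> illegal
(1,6): no bracket -> illegal
(1,7): no bracket -> illegal
(2,0): no bracket -> illegal
(2,4): flips 2 -> legal
(2,5): no bracket -> illegal
(2,7): no bracket -> illegal
(3,6): flips 1 -> legal
(3,7): no bracket -> illegal
(4,2): no bracket -> illegal
(4,5): no bracket -> illegal
(4,6): no bracket -> illegal
(5,5): flips 2 -> legal
(6,2): no bracket -> illegal
(6,4): flips 2 -> legal
(6,5): flips 2 -> legal
(7,2): no bracket -> illegal
(7,3): no bracket -> illegal
(7,4): flips 1 -> legal
W mobility = 10

Answer: B=11 W=10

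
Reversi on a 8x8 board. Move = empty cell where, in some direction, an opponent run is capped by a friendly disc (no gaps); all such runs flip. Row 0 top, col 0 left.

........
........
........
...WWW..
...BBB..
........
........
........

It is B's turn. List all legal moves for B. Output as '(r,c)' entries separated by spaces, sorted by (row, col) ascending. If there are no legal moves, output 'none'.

(2,2): flips 1 -> legal
(2,3): flips 2 -> legal
(2,4): flips 1 -> legal
(2,5): flips 2 -> legal
(2,6): flips 1 -> legal
(3,2): no bracket -> illegal
(3,6): no bracket -> illegal
(4,2): no bracket -> illegal
(4,6): no bracket -> illegal

Answer: (2,2) (2,3) (2,4) (2,5) (2,6)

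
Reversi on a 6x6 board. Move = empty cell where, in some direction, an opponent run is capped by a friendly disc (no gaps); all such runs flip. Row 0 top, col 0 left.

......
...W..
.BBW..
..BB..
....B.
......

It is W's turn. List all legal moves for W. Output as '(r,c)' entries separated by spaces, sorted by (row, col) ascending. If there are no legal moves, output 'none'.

Answer: (2,0) (3,1) (4,1) (4,3)

Derivation:
(1,0): no bracket -> illegal
(1,1): no bracket -> illegal
(1,2): no bracket -> illegal
(2,0): flips 2 -> legal
(2,4): no bracket -> illegal
(3,0): no bracket -> illegal
(3,1): flips 1 -> legal
(3,4): no bracket -> illegal
(3,5): no bracket -> illegal
(4,1): flips 1 -> legal
(4,2): no bracket -> illegal
(4,3): flips 1 -> legal
(4,5): no bracket -> illegal
(5,3): no bracket -> illegal
(5,4): no bracket -> illegal
(5,5): no bracket -> illegal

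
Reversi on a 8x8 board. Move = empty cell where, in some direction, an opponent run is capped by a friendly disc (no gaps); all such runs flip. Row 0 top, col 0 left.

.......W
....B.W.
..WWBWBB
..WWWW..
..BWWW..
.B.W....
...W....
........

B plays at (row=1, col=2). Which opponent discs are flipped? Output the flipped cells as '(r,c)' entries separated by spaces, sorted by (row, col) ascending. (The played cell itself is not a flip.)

Answer: (2,2) (3,2)

Derivation:
Dir NW: first cell '.' (not opp) -> no flip
Dir N: first cell '.' (not opp) -> no flip
Dir NE: first cell '.' (not opp) -> no flip
Dir W: first cell '.' (not opp) -> no flip
Dir E: first cell '.' (not opp) -> no flip
Dir SW: first cell '.' (not opp) -> no flip
Dir S: opp run (2,2) (3,2) capped by B -> flip
Dir SE: opp run (2,3) (3,4) (4,5), next='.' -> no flip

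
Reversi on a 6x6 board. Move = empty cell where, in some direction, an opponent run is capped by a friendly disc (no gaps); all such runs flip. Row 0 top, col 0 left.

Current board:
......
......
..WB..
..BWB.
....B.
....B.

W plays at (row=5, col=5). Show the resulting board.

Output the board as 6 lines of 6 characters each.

Place W at (5,5); scan 8 dirs for brackets.
Dir NW: opp run (4,4) capped by W -> flip
Dir N: first cell '.' (not opp) -> no flip
Dir NE: edge -> no flip
Dir W: opp run (5,4), next='.' -> no flip
Dir E: edge -> no flip
Dir SW: edge -> no flip
Dir S: edge -> no flip
Dir SE: edge -> no flip
All flips: (4,4)

Answer: ......
......
..WB..
..BWB.
....W.
....BW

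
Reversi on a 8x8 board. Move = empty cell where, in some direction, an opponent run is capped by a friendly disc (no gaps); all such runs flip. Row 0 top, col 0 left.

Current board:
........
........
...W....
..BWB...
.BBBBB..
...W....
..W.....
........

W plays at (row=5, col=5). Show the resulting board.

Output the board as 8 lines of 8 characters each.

Answer: ........
........
...W....
..BWB...
.BBBWB..
...W.W..
..W.....
........

Derivation:
Place W at (5,5); scan 8 dirs for brackets.
Dir NW: opp run (4,4) capped by W -> flip
Dir N: opp run (4,5), next='.' -> no flip
Dir NE: first cell '.' (not opp) -> no flip
Dir W: first cell '.' (not opp) -> no flip
Dir E: first cell '.' (not opp) -> no flip
Dir SW: first cell '.' (not opp) -> no flip
Dir S: first cell '.' (not opp) -> no flip
Dir SE: first cell '.' (not opp) -> no flip
All flips: (4,4)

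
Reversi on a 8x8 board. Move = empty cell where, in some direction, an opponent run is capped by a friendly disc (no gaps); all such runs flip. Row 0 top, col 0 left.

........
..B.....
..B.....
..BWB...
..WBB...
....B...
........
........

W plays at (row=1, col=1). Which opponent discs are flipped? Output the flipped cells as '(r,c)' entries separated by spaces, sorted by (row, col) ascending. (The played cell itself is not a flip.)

Answer: (2,2)

Derivation:
Dir NW: first cell '.' (not opp) -> no flip
Dir N: first cell '.' (not opp) -> no flip
Dir NE: first cell '.' (not opp) -> no flip
Dir W: first cell '.' (not opp) -> no flip
Dir E: opp run (1,2), next='.' -> no flip
Dir SW: first cell '.' (not opp) -> no flip
Dir S: first cell '.' (not opp) -> no flip
Dir SE: opp run (2,2) capped by W -> flip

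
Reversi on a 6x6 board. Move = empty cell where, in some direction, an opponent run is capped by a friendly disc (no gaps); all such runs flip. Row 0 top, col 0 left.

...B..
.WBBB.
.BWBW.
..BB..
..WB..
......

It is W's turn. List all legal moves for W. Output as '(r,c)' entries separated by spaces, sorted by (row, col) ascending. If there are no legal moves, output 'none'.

Answer: (0,2) (0,4) (1,5) (2,0) (3,1) (4,4)

Derivation:
(0,1): no bracket -> illegal
(0,2): flips 2 -> legal
(0,4): flips 2 -> legal
(0,5): no bracket -> illegal
(1,0): no bracket -> illegal
(1,5): flips 3 -> legal
(2,0): flips 1 -> legal
(2,5): no bracket -> illegal
(3,0): no bracket -> illegal
(3,1): flips 1 -> legal
(3,4): no bracket -> illegal
(4,1): no bracket -> illegal
(4,4): flips 2 -> legal
(5,2): no bracket -> illegal
(5,3): no bracket -> illegal
(5,4): no bracket -> illegal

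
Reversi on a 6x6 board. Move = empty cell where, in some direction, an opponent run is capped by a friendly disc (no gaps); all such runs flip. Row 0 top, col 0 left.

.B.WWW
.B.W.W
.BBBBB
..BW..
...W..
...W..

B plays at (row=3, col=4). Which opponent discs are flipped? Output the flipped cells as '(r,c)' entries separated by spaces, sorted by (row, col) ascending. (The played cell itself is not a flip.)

Dir NW: first cell 'B' (not opp) -> no flip
Dir N: first cell 'B' (not opp) -> no flip
Dir NE: first cell 'B' (not opp) -> no flip
Dir W: opp run (3,3) capped by B -> flip
Dir E: first cell '.' (not opp) -> no flip
Dir SW: opp run (4,3), next='.' -> no flip
Dir S: first cell '.' (not opp) -> no flip
Dir SE: first cell '.' (not opp) -> no flip

Answer: (3,3)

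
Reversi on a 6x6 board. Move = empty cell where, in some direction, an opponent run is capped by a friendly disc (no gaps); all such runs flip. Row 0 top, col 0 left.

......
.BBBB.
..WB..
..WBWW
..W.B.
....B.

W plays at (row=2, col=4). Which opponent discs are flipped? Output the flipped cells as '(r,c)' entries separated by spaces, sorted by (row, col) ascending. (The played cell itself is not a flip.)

Answer: (2,3) (3,3)

Derivation:
Dir NW: opp run (1,3), next='.' -> no flip
Dir N: opp run (1,4), next='.' -> no flip
Dir NE: first cell '.' (not opp) -> no flip
Dir W: opp run (2,3) capped by W -> flip
Dir E: first cell '.' (not opp) -> no flip
Dir SW: opp run (3,3) capped by W -> flip
Dir S: first cell 'W' (not opp) -> no flip
Dir SE: first cell 'W' (not opp) -> no flip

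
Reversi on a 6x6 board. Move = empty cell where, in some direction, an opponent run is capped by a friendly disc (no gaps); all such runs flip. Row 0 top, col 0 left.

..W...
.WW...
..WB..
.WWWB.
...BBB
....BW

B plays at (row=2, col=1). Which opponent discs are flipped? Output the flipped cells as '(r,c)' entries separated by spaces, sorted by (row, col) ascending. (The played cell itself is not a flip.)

Answer: (2,2) (3,2)

Derivation:
Dir NW: first cell '.' (not opp) -> no flip
Dir N: opp run (1,1), next='.' -> no flip
Dir NE: opp run (1,2), next='.' -> no flip
Dir W: first cell '.' (not opp) -> no flip
Dir E: opp run (2,2) capped by B -> flip
Dir SW: first cell '.' (not opp) -> no flip
Dir S: opp run (3,1), next='.' -> no flip
Dir SE: opp run (3,2) capped by B -> flip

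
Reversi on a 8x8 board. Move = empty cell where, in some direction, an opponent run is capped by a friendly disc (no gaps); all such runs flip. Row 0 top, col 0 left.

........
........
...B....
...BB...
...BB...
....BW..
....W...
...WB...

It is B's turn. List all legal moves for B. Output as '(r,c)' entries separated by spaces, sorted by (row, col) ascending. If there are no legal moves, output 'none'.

Answer: (5,6) (6,6) (7,2)

Derivation:
(4,5): no bracket -> illegal
(4,6): no bracket -> illegal
(5,3): no bracket -> illegal
(5,6): flips 1 -> legal
(6,2): no bracket -> illegal
(6,3): no bracket -> illegal
(6,5): no bracket -> illegal
(6,6): flips 1 -> legal
(7,2): flips 1 -> legal
(7,5): no bracket -> illegal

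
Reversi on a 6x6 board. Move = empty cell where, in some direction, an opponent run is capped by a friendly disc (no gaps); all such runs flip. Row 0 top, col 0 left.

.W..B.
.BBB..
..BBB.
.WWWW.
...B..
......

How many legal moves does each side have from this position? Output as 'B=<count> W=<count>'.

-- B to move --
(0,0): no bracket -> illegal
(0,2): no bracket -> illegal
(1,0): no bracket -> illegal
(2,0): no bracket -> illegal
(2,1): flips 1 -> legal
(2,5): flips 1 -> legal
(3,0): no bracket -> illegal
(3,5): no bracket -> illegal
(4,0): flips 1 -> legal
(4,1): flips 1 -> legal
(4,2): flips 2 -> legal
(4,4): flips 2 -> legal
(4,5): flips 1 -> legal
B mobility = 7
-- W to move --
(0,0): flips 2 -> legal
(0,2): flips 2 -> legal
(0,3): flips 2 -> legal
(0,5): no bracket -> illegal
(1,0): no bracket -> illegal
(1,4): flips 2 -> legal
(1,5): flips 1 -> legal
(2,0): no bracket -> illegal
(2,1): flips 1 -> legal
(2,5): no bracket -> illegal
(3,5): no bracket -> illegal
(4,2): no bracket -> illegal
(4,4): no bracket -> illegal
(5,2): flips 1 -> legal
(5,3): flips 1 -> legal
(5,4): flips 1 -> legal
W mobility = 9

Answer: B=7 W=9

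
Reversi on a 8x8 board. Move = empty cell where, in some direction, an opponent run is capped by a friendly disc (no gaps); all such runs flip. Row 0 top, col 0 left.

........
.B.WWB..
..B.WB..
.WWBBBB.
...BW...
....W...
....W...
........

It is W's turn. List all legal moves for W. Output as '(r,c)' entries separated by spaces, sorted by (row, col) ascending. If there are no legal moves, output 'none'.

Answer: (0,0) (0,6) (1,2) (1,6) (2,6) (3,7) (4,2) (4,6) (4,7)

Derivation:
(0,0): flips 3 -> legal
(0,1): no bracket -> illegal
(0,2): no bracket -> illegal
(0,4): no bracket -> illegal
(0,5): no bracket -> illegal
(0,6): flips 1 -> legal
(1,0): no bracket -> illegal
(1,2): flips 1 -> legal
(1,6): flips 1 -> legal
(2,0): no bracket -> illegal
(2,1): no bracket -> illegal
(2,3): no bracket -> illegal
(2,6): flips 2 -> legal
(2,7): no bracket -> illegal
(3,7): flips 4 -> legal
(4,2): flips 2 -> legal
(4,5): no bracket -> illegal
(4,6): flips 1 -> legal
(4,7): flips 2 -> legal
(5,2): no bracket -> illegal
(5,3): no bracket -> illegal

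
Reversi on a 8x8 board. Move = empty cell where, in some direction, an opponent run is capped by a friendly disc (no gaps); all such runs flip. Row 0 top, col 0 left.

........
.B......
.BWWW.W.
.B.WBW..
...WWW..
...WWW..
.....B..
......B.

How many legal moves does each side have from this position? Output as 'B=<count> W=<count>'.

Answer: B=10 W=5

Derivation:
-- B to move --
(1,2): flips 1 -> legal
(1,3): flips 1 -> legal
(1,4): flips 1 -> legal
(1,5): no bracket -> illegal
(1,6): no bracket -> illegal
(1,7): no bracket -> illegal
(2,5): flips 6 -> legal
(2,7): no bracket -> illegal
(3,2): flips 3 -> legal
(3,6): flips 1 -> legal
(3,7): no bracket -> illegal
(4,2): no bracket -> illegal
(4,6): no bracket -> illegal
(5,2): flips 1 -> legal
(5,6): flips 1 -> legal
(6,2): no bracket -> illegal
(6,3): no bracket -> illegal
(6,4): flips 2 -> legal
(6,6): flips 4 -> legal
B mobility = 10
-- W to move --
(0,0): flips 1 -> legal
(0,1): no bracket -> illegal
(0,2): no bracket -> illegal
(1,0): no bracket -> illegal
(1,2): no bracket -> illegal
(2,0): flips 1 -> legal
(2,5): flips 1 -> legal
(3,0): no bracket -> illegal
(3,2): no bracket -> illegal
(4,0): flips 1 -> legal
(4,1): no bracket -> illegal
(4,2): no bracket -> illegal
(5,6): no bracket -> illegal
(6,4): no bracket -> illegal
(6,6): no bracket -> illegal
(6,7): no bracket -> illegal
(7,4): no bracket -> illegal
(7,5): flips 1 -> legal
(7,7): no bracket -> illegal
W mobility = 5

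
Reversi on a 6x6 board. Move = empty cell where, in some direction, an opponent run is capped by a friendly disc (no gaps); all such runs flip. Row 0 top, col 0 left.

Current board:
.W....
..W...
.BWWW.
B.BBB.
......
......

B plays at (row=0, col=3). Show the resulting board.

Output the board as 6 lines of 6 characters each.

Place B at (0,3); scan 8 dirs for brackets.
Dir NW: edge -> no flip
Dir N: edge -> no flip
Dir NE: edge -> no flip
Dir W: first cell '.' (not opp) -> no flip
Dir E: first cell '.' (not opp) -> no flip
Dir SW: opp run (1,2) capped by B -> flip
Dir S: first cell '.' (not opp) -> no flip
Dir SE: first cell '.' (not opp) -> no flip
All flips: (1,2)

Answer: .W.B..
..B...
.BWWW.
B.BBB.
......
......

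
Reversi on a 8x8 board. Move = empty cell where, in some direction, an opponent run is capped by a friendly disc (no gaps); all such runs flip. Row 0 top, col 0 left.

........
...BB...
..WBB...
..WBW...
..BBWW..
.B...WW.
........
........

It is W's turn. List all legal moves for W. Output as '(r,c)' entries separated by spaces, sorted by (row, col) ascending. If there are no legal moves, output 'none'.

(0,2): no bracket -> illegal
(0,3): no bracket -> illegal
(0,4): flips 3 -> legal
(0,5): flips 2 -> legal
(1,2): flips 1 -> legal
(1,5): no bracket -> illegal
(2,5): flips 2 -> legal
(3,1): no bracket -> illegal
(3,5): no bracket -> illegal
(4,0): no bracket -> illegal
(4,1): flips 2 -> legal
(5,0): no bracket -> illegal
(5,2): flips 2 -> legal
(5,3): no bracket -> illegal
(5,4): flips 1 -> legal
(6,0): no bracket -> illegal
(6,1): no bracket -> illegal
(6,2): no bracket -> illegal

Answer: (0,4) (0,5) (1,2) (2,5) (4,1) (5,2) (5,4)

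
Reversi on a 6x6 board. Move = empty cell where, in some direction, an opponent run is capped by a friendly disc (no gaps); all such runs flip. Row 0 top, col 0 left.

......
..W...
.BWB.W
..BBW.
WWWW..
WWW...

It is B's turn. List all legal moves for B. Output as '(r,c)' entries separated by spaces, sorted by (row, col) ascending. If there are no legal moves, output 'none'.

(0,1): flips 1 -> legal
(0,2): flips 2 -> legal
(0,3): flips 1 -> legal
(1,1): flips 1 -> legal
(1,3): no bracket -> illegal
(1,4): no bracket -> illegal
(1,5): no bracket -> illegal
(2,4): no bracket -> illegal
(3,0): no bracket -> illegal
(3,1): no bracket -> illegal
(3,5): flips 1 -> legal
(4,4): no bracket -> illegal
(4,5): flips 1 -> legal
(5,3): flips 1 -> legal
(5,4): flips 1 -> legal

Answer: (0,1) (0,2) (0,3) (1,1) (3,5) (4,5) (5,3) (5,4)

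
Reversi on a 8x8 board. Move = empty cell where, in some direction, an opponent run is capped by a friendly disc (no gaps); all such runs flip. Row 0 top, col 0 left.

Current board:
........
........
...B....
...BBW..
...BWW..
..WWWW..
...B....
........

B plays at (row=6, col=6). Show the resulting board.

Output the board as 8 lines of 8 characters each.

Answer: ........
........
...B....
...BBW..
...BBW..
..WWWB..
...B..B.
........

Derivation:
Place B at (6,6); scan 8 dirs for brackets.
Dir NW: opp run (5,5) (4,4) capped by B -> flip
Dir N: first cell '.' (not opp) -> no flip
Dir NE: first cell '.' (not opp) -> no flip
Dir W: first cell '.' (not opp) -> no flip
Dir E: first cell '.' (not opp) -> no flip
Dir SW: first cell '.' (not opp) -> no flip
Dir S: first cell '.' (not opp) -> no flip
Dir SE: first cell '.' (not opp) -> no flip
All flips: (4,4) (5,5)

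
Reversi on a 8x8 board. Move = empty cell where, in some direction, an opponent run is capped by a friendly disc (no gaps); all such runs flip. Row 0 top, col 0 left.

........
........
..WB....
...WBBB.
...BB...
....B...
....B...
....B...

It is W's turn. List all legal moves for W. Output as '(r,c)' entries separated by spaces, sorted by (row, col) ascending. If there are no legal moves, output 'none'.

Answer: (1,3) (2,4) (3,7) (5,3) (5,5)

Derivation:
(1,2): no bracket -> illegal
(1,3): flips 1 -> legal
(1,4): no bracket -> illegal
(2,4): flips 1 -> legal
(2,5): no bracket -> illegal
(2,6): no bracket -> illegal
(2,7): no bracket -> illegal
(3,2): no bracket -> illegal
(3,7): flips 3 -> legal
(4,2): no bracket -> illegal
(4,5): no bracket -> illegal
(4,6): no bracket -> illegal
(4,7): no bracket -> illegal
(5,2): no bracket -> illegal
(5,3): flips 1 -> legal
(5,5): flips 1 -> legal
(6,3): no bracket -> illegal
(6,5): no bracket -> illegal
(7,3): no bracket -> illegal
(7,5): no bracket -> illegal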